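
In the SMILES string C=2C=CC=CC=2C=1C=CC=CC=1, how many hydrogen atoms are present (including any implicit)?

10

Hydrogens are implicit in SMILES; fill each atom to its normal valence:
  10 × C (aromatic): 1 H each → 10
  2 × C (aromatic): no H
  Total hydrogens = 10.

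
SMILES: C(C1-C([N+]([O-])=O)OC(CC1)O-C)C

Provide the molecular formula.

Heavy atoms from the SMILES: 8 C, 1 N, 4 O.
Implicit hydrogens by atom environment:
  3 × C: 2 H each → 6
  3 × C: 1 H each → 3
  3 × O: no H
  2 × C: 3 H each → 6
  1 × N (charge +1): no H
  1 × O (charge -1): no H
  Total hydrogens = 15.
Molecular formula: C8H15NO4

C8H15NO4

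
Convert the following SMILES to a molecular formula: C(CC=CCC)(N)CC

Heavy atoms from the SMILES: 8 C, 1 N.
Implicit hydrogens by atom environment:
  3 × C: 2 H each → 6
  3 × C: 1 H each → 3
  2 × C: 3 H each → 6
  1 × N: 2 H
  Total hydrogens = 17.
Molecular formula: C8H17N

C8H17N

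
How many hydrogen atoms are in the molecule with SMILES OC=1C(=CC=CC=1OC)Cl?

Hydrogens are implicit in SMILES; fill each atom to its normal valence:
  3 × C (aromatic): 1 H each → 3
  3 × C (aromatic): no H
  1 × C: 3 H
  1 × Cl: no H
  1 × O: 1 H
  1 × O: no H
  Total hydrogens = 7.

7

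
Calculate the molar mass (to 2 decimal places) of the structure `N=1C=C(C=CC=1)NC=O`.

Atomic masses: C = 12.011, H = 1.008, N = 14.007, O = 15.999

122.13

Molecular formula: C6H6N2O.
M = 6×12.011 + 6×1.008 + 2×14.007 + 1×15.999 = 122.13 g/mol.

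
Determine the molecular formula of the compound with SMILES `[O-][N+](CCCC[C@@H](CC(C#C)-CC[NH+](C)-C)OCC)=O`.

C15H29N2O3+

Heavy atoms from the SMILES: 15 C, 2 N, 3 O.
Implicit hydrogens by atom environment:
  8 × C: 2 H each → 16
  3 × C: 3 H each → 9
  3 × C: 1 H each → 3
  2 × O: no H
  1 × C: no H
  1 × N (charge +1): 1 H
  1 × N (charge +1): no H
  1 × O (charge -1): no H
  Total hydrogens = 29.
Net charge +1.
Molecular formula: C15H29N2O3+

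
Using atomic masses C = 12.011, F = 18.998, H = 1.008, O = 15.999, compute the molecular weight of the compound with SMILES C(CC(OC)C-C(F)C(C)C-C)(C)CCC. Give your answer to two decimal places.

Molecular formula: C14H29FO.
M = 14×12.011 + 1×18.998 + 29×1.008 + 1×15.999 = 232.38 g/mol.

232.38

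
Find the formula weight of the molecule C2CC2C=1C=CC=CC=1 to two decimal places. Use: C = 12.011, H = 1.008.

118.18

Molecular formula: C9H10.
M = 9×12.011 + 10×1.008 = 118.18 g/mol.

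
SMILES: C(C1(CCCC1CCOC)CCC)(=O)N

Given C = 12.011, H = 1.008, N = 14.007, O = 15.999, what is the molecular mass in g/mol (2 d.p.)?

213.32

Molecular formula: C12H23NO2.
M = 12×12.011 + 23×1.008 + 1×14.007 + 2×15.999 = 213.32 g/mol.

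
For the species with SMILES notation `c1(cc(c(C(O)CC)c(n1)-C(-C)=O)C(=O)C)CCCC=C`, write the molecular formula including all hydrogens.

Heavy atoms from the SMILES: 17 C, 1 N, 3 O.
Implicit hydrogens by atom environment:
  5 × C: 2 H each → 10
  4 × C (aromatic): no H
  3 × C: 3 H each → 9
  2 × C: 1 H each → 2
  2 × C: no H
  2 × O: no H
  1 × C (aromatic): 1 H
  1 × N (aromatic): no H
  1 × O: 1 H
  Total hydrogens = 23.
Molecular formula: C17H23NO3

C17H23NO3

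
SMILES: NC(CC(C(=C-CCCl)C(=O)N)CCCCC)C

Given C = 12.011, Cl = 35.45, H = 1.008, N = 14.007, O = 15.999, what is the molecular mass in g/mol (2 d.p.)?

274.83

Molecular formula: C14H27ClN2O.
M = 14×12.011 + 1×35.45 + 27×1.008 + 2×14.007 + 1×15.999 = 274.83 g/mol.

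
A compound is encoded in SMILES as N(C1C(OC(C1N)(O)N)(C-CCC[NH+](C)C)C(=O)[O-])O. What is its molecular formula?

Heavy atoms from the SMILES: 11 C, 4 N, 5 O.
Implicit hydrogens by atom environment:
  4 × C: 2 H each → 8
  3 × C: no H
  2 × C: 3 H each → 6
  2 × C: 1 H each → 2
  2 × N: 2 H each → 4
  2 × O: 1 H each → 2
  2 × O: no H
  1 × N: 1 H
  1 × N (charge +1): 1 H
  1 × O (charge -1): no H
  Total hydrogens = 24.
Molecular formula: C11H24N4O5

C11H24N4O5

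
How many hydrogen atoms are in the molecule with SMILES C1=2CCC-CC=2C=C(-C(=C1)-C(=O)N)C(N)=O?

Hydrogens are implicit in SMILES; fill each atom to its normal valence:
  4 × C: 2 H each → 8
  4 × C (aromatic): no H
  2 × C (aromatic): 1 H each → 2
  2 × C: no H
  2 × N: 2 H each → 4
  2 × O: no H
  Total hydrogens = 14.

14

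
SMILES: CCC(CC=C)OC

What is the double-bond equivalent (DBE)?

1

Molecular formula from the SMILES: C7H14O.
DoU = (2C + 2 + N − H − X)/2 = (2·7 + 2 + 0 − 14 − 0)/2 = 2/2 = 1.
(Structurally: 0 ring(s) + 1 π bond(s) = 1.)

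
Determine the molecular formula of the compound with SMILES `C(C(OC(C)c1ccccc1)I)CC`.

C12H17IO

Heavy atoms from the SMILES: 12 C, 1 I, 1 O.
Implicit hydrogens by atom environment:
  5 × C (aromatic): 1 H each → 5
  2 × C: 3 H each → 6
  2 × C: 2 H each → 4
  2 × C: 1 H each → 2
  1 × C (aromatic): no H
  1 × I: no H
  1 × O: no H
  Total hydrogens = 17.
Molecular formula: C12H17IO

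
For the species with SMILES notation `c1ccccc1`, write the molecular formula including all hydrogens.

C6H6

Heavy atoms from the SMILES: 6 C.
Implicit hydrogens by atom environment:
  6 × C (aromatic): 1 H each → 6
  Total hydrogens = 6.
Molecular formula: C6H6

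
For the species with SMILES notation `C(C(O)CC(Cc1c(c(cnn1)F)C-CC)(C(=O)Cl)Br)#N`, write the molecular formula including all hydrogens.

C13H14BrClFN3O2

Heavy atoms from the SMILES: 1 Br, 13 C, 1 Cl, 1 F, 3 N, 2 O.
Implicit hydrogens by atom environment:
  4 × C: 2 H each → 8
  3 × C (aromatic): no H
  3 × C: no H
  2 × N (aromatic): no H
  1 × Br: no H
  1 × C: 3 H
  1 × C (aromatic): 1 H
  1 × C: 1 H
  1 × Cl: no H
  1 × F: no H
  1 × N: no H
  1 × O: 1 H
  1 × O: no H
  Total hydrogens = 14.
Molecular formula: C13H14BrClFN3O2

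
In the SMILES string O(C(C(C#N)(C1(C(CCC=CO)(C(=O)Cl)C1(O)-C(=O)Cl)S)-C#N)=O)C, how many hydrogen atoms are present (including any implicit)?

Hydrogens are implicit in SMILES; fill each atom to its normal valence:
  9 × C: no H
  4 × O: no H
  2 × C: 2 H each → 4
  2 × C: 1 H each → 2
  2 × Cl: no H
  2 × N: no H
  2 × O: 1 H each → 2
  1 × C: 3 H
  1 × S: 1 H
  Total hydrogens = 12.

12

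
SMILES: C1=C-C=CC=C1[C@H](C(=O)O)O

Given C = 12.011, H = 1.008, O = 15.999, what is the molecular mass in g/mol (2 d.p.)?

Molecular formula: C8H8O3.
M = 8×12.011 + 8×1.008 + 3×15.999 = 152.15 g/mol.

152.15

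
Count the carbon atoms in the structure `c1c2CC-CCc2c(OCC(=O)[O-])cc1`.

12

The symbol for carbon appears 12 times in the SMILES. Lowercase c denotes aromatic carbon and counts toward C.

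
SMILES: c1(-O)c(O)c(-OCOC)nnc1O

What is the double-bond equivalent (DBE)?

4

Molecular formula from the SMILES: C6H8N2O5.
DoU = (2C + 2 + N − H − X)/2 = (2·6 + 2 + 2 − 8 − 0)/2 = 8/2 = 4.
(Structurally: 1 ring(s) + 3 π bond(s) = 4.)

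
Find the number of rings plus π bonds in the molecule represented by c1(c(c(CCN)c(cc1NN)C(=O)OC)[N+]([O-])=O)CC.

6

Molecular formula from the SMILES: C12H18N4O4.
DoU = (2C + 2 + N − H − X)/2 = (2·12 + 2 + 4 − 18 − 0)/2 = 12/2 = 6.
(Structurally: 1 ring(s) + 5 π bond(s) = 6.)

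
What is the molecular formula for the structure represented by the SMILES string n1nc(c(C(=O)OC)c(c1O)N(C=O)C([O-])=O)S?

Heavy atoms from the SMILES: 8 C, 3 N, 6 O, 1 S.
Implicit hydrogens by atom environment:
  4 × C (aromatic): no H
  4 × O: no H
  2 × C: no H
  2 × N (aromatic): no H
  1 × C: 3 H
  1 × C: 1 H
  1 × N: no H
  1 × O: 1 H
  1 × O (charge -1): no H
  1 × S: 1 H
  Total hydrogens = 6.
Net charge -1.
Molecular formula: C8H6N3O6S-

C8H6N3O6S-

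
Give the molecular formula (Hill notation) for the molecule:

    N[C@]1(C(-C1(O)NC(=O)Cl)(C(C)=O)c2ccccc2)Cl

C12H12Cl2N2O3

Heavy atoms from the SMILES: 12 C, 2 Cl, 2 N, 3 O.
Implicit hydrogens by atom environment:
  5 × C (aromatic): 1 H each → 5
  5 × C: no H
  2 × Cl: no H
  2 × O: no H
  1 × C: 3 H
  1 × C (aromatic): no H
  1 × N: 2 H
  1 × N: 1 H
  1 × O: 1 H
  Total hydrogens = 12.
Molecular formula: C12H12Cl2N2O3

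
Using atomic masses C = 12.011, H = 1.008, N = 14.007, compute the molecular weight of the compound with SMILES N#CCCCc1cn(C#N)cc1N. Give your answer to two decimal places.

Molecular formula: C9H10N4.
M = 9×12.011 + 10×1.008 + 4×14.007 = 174.21 g/mol.

174.21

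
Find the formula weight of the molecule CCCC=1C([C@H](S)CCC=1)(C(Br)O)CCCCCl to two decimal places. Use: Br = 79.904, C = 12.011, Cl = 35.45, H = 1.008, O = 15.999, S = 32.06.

355.76

Molecular formula: C14H24BrClOS.
M = 1×79.904 + 14×12.011 + 1×35.45 + 24×1.008 + 1×15.999 + 1×32.06 = 355.76 g/mol.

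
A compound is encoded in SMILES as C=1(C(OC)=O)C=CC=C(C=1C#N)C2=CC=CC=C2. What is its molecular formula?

C15H11NO2

Heavy atoms from the SMILES: 15 C, 1 N, 2 O.
Implicit hydrogens by atom environment:
  8 × C (aromatic): 1 H each → 8
  4 × C (aromatic): no H
  2 × C: no H
  2 × O: no H
  1 × C: 3 H
  1 × N: no H
  Total hydrogens = 11.
Molecular formula: C15H11NO2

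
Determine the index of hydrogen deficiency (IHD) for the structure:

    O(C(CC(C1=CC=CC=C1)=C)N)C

Molecular formula from the SMILES: C11H15NO.
DoU = (2C + 2 + N − H − X)/2 = (2·11 + 2 + 1 − 15 − 0)/2 = 10/2 = 5.
(Structurally: 1 ring(s) + 4 π bond(s) = 5.)

5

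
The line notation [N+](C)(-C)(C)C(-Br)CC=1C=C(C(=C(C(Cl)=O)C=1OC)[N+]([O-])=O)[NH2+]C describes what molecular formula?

Heavy atoms from the SMILES: 1 Br, 14 C, 1 Cl, 3 N, 4 O.
Implicit hydrogens by atom environment:
  5 × C: 3 H each → 15
  5 × C (aromatic): no H
  3 × O: no H
  2 × N (charge +1): no H
  1 × Br: no H
  1 × C: 2 H
  1 × C (aromatic): 1 H
  1 × C: 1 H
  1 × C: no H
  1 × Cl: no H
  1 × N (charge +1): 2 H
  1 × O (charge -1): no H
  Total hydrogens = 21.
Net charge +2.
Molecular formula: [C14H21BrClN3O4]2+

[C14H21BrClN3O4]2+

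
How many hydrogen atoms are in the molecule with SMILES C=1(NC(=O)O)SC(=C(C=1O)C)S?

Hydrogens are implicit in SMILES; fill each atom to its normal valence:
  4 × C (aromatic): no H
  2 × O: 1 H each → 2
  1 × C: 3 H
  1 × C: no H
  1 × N: 1 H
  1 × O: no H
  1 × S: 1 H
  1 × S (aromatic): no H
  Total hydrogens = 7.

7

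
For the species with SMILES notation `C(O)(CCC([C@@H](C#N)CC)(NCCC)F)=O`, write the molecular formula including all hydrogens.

C11H19FN2O2

Heavy atoms from the SMILES: 11 C, 1 F, 2 N, 2 O.
Implicit hydrogens by atom environment:
  5 × C: 2 H each → 10
  3 × C: no H
  2 × C: 3 H each → 6
  1 × C: 1 H
  1 × F: no H
  1 × N: 1 H
  1 × N: no H
  1 × O: 1 H
  1 × O: no H
  Total hydrogens = 19.
Molecular formula: C11H19FN2O2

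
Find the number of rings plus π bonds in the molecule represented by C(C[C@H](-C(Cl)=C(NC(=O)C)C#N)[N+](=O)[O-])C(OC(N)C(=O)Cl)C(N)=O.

7

Molecular formula from the SMILES: C12H15Cl2N5O6.
DoU = (2C + 2 + N − H − X)/2 = (2·12 + 2 + 5 − 15 − 2)/2 = 14/2 = 7.
(Structurally: 0 ring(s) + 7 π bond(s) = 7.)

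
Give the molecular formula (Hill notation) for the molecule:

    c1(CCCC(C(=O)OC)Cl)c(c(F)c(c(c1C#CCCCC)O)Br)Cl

Heavy atoms from the SMILES: 1 Br, 18 C, 2 Cl, 1 F, 3 O.
Implicit hydrogens by atom environment:
  6 × C: 2 H each → 12
  6 × C (aromatic): no H
  3 × C: no H
  2 × C: 3 H each → 6
  2 × Cl: no H
  2 × O: no H
  1 × Br: no H
  1 × C: 1 H
  1 × F: no H
  1 × O: 1 H
  Total hydrogens = 20.
Molecular formula: C18H20BrCl2FO3

C18H20BrCl2FO3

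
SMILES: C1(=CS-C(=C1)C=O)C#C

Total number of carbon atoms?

The symbol for carbon appears 7 times in the SMILES.

7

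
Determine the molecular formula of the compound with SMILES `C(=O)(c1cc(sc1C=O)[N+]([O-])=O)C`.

Heavy atoms from the SMILES: 7 C, 1 N, 4 O, 1 S.
Implicit hydrogens by atom environment:
  3 × C (aromatic): no H
  3 × O: no H
  1 × C: 3 H
  1 × C (aromatic): 1 H
  1 × C: 1 H
  1 × C: no H
  1 × N (charge +1): no H
  1 × O (charge -1): no H
  1 × S (aromatic): no H
  Total hydrogens = 5.
Molecular formula: C7H5NO4S

C7H5NO4S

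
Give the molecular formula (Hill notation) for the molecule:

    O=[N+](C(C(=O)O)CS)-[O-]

C3H5NO4S

Heavy atoms from the SMILES: 3 C, 1 N, 4 O, 1 S.
Implicit hydrogens by atom environment:
  2 × O: no H
  1 × C: 2 H
  1 × C: 1 H
  1 × C: no H
  1 × N (charge +1): no H
  1 × O: 1 H
  1 × O (charge -1): no H
  1 × S: 1 H
  Total hydrogens = 5.
Molecular formula: C3H5NO4S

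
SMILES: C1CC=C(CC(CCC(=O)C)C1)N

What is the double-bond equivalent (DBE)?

3

Molecular formula from the SMILES: C11H19NO.
DoU = (2C + 2 + N − H − X)/2 = (2·11 + 2 + 1 − 19 − 0)/2 = 6/2 = 3.
(Structurally: 1 ring(s) + 2 π bond(s) = 3.)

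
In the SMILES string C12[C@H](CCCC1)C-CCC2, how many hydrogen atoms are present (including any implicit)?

18

Hydrogens are implicit in SMILES; fill each atom to its normal valence:
  8 × C: 2 H each → 16
  2 × C: 1 H each → 2
  Total hydrogens = 18.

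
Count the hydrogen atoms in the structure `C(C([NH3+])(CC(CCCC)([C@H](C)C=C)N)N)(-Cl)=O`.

25

Hydrogens are implicit in SMILES; fill each atom to its normal valence:
  5 × C: 2 H each → 10
  3 × C: no H
  2 × C: 3 H each → 6
  2 × C: 1 H each → 2
  2 × N: 2 H each → 4
  1 × Cl: no H
  1 × N (charge +1): 3 H
  1 × O: no H
  Total hydrogens = 25.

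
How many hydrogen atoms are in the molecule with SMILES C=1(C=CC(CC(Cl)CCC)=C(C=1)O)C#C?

15

Hydrogens are implicit in SMILES; fill each atom to its normal valence:
  3 × C: 2 H each → 6
  3 × C (aromatic): 1 H each → 3
  3 × C (aromatic): no H
  2 × C: 1 H each → 2
  1 × C: 3 H
  1 × C: no H
  1 × Cl: no H
  1 × O: 1 H
  Total hydrogens = 15.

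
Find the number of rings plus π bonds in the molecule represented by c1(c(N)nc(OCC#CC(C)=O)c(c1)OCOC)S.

Molecular formula from the SMILES: C12H14N2O4S.
DoU = (2C + 2 + N − H − X)/2 = (2·12 + 2 + 2 − 14 − 0)/2 = 14/2 = 7.
(Structurally: 1 ring(s) + 6 π bond(s) = 7.)

7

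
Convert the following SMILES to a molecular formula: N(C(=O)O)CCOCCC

Heavy atoms from the SMILES: 6 C, 1 N, 3 O.
Implicit hydrogens by atom environment:
  4 × C: 2 H each → 8
  2 × O: no H
  1 × C: 3 H
  1 × C: no H
  1 × N: 1 H
  1 × O: 1 H
  Total hydrogens = 13.
Molecular formula: C6H13NO3

C6H13NO3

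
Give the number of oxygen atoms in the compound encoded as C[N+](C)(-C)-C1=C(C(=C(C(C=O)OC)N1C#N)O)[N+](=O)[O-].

The symbol for oxygen appears 5 times in the SMILES.

5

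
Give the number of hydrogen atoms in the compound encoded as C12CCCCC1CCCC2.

Hydrogens are implicit in SMILES; fill each atom to its normal valence:
  8 × C: 2 H each → 16
  2 × C: 1 H each → 2
  Total hydrogens = 18.

18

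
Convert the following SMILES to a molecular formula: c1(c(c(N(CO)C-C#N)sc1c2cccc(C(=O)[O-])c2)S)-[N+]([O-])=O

C14H10N3O5S2-

Heavy atoms from the SMILES: 14 C, 3 N, 5 O, 2 S.
Implicit hydrogens by atom environment:
  6 × C (aromatic): no H
  4 × C (aromatic): 1 H each → 4
  2 × C: 2 H each → 4
  2 × C: no H
  2 × N: no H
  2 × O: no H
  2 × O (charge -1): no H
  1 × N (charge +1): no H
  1 × O: 1 H
  1 × S: 1 H
  1 × S (aromatic): no H
  Total hydrogens = 10.
Net charge -1.
Molecular formula: C14H10N3O5S2-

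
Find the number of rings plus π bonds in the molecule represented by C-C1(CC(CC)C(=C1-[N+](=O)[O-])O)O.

Molecular formula from the SMILES: C8H13NO4.
DoU = (2C + 2 + N − H − X)/2 = (2·8 + 2 + 1 − 13 − 0)/2 = 6/2 = 3.
(Structurally: 1 ring(s) + 2 π bond(s) = 3.)

3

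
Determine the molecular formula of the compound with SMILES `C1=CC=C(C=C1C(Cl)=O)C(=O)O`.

C8H5ClO3

Heavy atoms from the SMILES: 8 C, 1 Cl, 3 O.
Implicit hydrogens by atom environment:
  4 × C (aromatic): 1 H each → 4
  2 × C (aromatic): no H
  2 × C: no H
  2 × O: no H
  1 × Cl: no H
  1 × O: 1 H
  Total hydrogens = 5.
Molecular formula: C8H5ClO3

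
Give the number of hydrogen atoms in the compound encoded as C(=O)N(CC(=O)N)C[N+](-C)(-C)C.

16

Hydrogens are implicit in SMILES; fill each atom to its normal valence:
  3 × C: 3 H each → 9
  2 × C: 2 H each → 4
  2 × O: no H
  1 × C: 1 H
  1 × C: no H
  1 × N: 2 H
  1 × N: no H
  1 × N (charge +1): no H
  Total hydrogens = 16.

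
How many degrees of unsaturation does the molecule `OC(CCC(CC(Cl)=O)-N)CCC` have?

Molecular formula from the SMILES: C9H18ClNO2.
DoU = (2C + 2 + N − H − X)/2 = (2·9 + 2 + 1 − 18 − 1)/2 = 2/2 = 1.
(Structurally: 0 ring(s) + 1 π bond(s) = 1.)

1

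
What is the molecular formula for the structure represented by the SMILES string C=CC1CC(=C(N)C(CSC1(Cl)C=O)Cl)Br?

C10H12BrCl2NOS

Heavy atoms from the SMILES: 1 Br, 10 C, 2 Cl, 1 N, 1 O, 1 S.
Implicit hydrogens by atom environment:
  4 × C: 1 H each → 4
  3 × C: 2 H each → 6
  3 × C: no H
  2 × Cl: no H
  1 × Br: no H
  1 × N: 2 H
  1 × O: no H
  1 × S: no H
  Total hydrogens = 12.
Molecular formula: C10H12BrCl2NOS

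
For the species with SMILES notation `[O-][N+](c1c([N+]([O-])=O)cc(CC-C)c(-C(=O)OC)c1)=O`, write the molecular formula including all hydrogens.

C11H12N2O6

Heavy atoms from the SMILES: 11 C, 2 N, 6 O.
Implicit hydrogens by atom environment:
  4 × C (aromatic): no H
  4 × O: no H
  2 × C: 3 H each → 6
  2 × C: 2 H each → 4
  2 × C (aromatic): 1 H each → 2
  2 × N (charge +1): no H
  2 × O (charge -1): no H
  1 × C: no H
  Total hydrogens = 12.
Molecular formula: C11H12N2O6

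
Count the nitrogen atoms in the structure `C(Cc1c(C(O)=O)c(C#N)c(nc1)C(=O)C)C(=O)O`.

2

The symbol for nitrogen appears 2 times in the SMILES.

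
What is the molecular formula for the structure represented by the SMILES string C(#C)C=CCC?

Heavy atoms from the SMILES: 6 C.
Implicit hydrogens by atom environment:
  3 × C: 1 H each → 3
  1 × C: 3 H
  1 × C: 2 H
  1 × C: no H
  Total hydrogens = 8.
Molecular formula: C6H8

C6H8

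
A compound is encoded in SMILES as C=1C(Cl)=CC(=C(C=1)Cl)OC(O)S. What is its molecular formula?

Heavy atoms from the SMILES: 7 C, 2 Cl, 2 O, 1 S.
Implicit hydrogens by atom environment:
  3 × C (aromatic): 1 H each → 3
  3 × C (aromatic): no H
  2 × Cl: no H
  1 × C: 1 H
  1 × O: 1 H
  1 × O: no H
  1 × S: 1 H
  Total hydrogens = 6.
Molecular formula: C7H6Cl2O2S

C7H6Cl2O2S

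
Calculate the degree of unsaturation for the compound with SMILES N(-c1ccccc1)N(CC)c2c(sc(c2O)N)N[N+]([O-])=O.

Molecular formula from the SMILES: C12H15N5O3S.
DoU = (2C + 2 + N − H − X)/2 = (2·12 + 2 + 5 − 15 − 0)/2 = 16/2 = 8.
(Structurally: 2 ring(s) + 6 π bond(s) = 8.)

8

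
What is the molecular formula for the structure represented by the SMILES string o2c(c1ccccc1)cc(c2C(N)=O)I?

Heavy atoms from the SMILES: 11 C, 1 I, 1 N, 2 O.
Implicit hydrogens by atom environment:
  6 × C (aromatic): 1 H each → 6
  4 × C (aromatic): no H
  1 × C: no H
  1 × I: no H
  1 × N: 2 H
  1 × O (aromatic): no H
  1 × O: no H
  Total hydrogens = 8.
Molecular formula: C11H8INO2

C11H8INO2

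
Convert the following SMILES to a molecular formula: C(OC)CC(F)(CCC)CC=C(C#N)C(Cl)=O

C12H17ClFNO2

Heavy atoms from the SMILES: 12 C, 1 Cl, 1 F, 1 N, 2 O.
Implicit hydrogens by atom environment:
  5 × C: 2 H each → 10
  4 × C: no H
  2 × C: 3 H each → 6
  2 × O: no H
  1 × C: 1 H
  1 × Cl: no H
  1 × F: no H
  1 × N: no H
  Total hydrogens = 17.
Molecular formula: C12H17ClFNO2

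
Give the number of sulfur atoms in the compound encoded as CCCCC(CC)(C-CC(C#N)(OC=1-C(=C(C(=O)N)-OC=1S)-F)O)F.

1

The symbol for sulfur appears 1 time in the SMILES.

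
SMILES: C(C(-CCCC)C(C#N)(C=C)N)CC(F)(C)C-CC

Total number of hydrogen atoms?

Hydrogens are implicit in SMILES; fill each atom to its normal valence:
  8 × C: 2 H each → 16
  3 × C: 3 H each → 9
  3 × C: no H
  2 × C: 1 H each → 2
  1 × F: no H
  1 × N: 2 H
  1 × N: no H
  Total hydrogens = 29.

29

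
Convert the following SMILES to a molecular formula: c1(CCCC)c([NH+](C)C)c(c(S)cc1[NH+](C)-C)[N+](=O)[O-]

Heavy atoms from the SMILES: 14 C, 3 N, 2 O, 1 S.
Implicit hydrogens by atom environment:
  5 × C: 3 H each → 15
  5 × C (aromatic): no H
  3 × C: 2 H each → 6
  2 × N (charge +1): 1 H each → 2
  1 × C (aromatic): 1 H
  1 × N (charge +1): no H
  1 × O: no H
  1 × O (charge -1): no H
  1 × S: 1 H
  Total hydrogens = 25.
Net charge +2.
Molecular formula: [C14H25N3O2S]2+

[C14H25N3O2S]2+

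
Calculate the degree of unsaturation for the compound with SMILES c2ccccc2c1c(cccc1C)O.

Molecular formula from the SMILES: C13H12O.
DoU = (2C + 2 + N − H − X)/2 = (2·13 + 2 + 0 − 12 − 0)/2 = 16/2 = 8.
(Structurally: 2 ring(s) + 6 π bond(s) = 8.)

8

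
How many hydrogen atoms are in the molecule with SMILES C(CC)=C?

8

Hydrogens are implicit in SMILES; fill each atom to its normal valence:
  2 × C: 2 H each → 4
  1 × C: 3 H
  1 × C: 1 H
  Total hydrogens = 8.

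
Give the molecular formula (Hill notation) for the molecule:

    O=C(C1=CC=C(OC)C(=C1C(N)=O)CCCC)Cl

C13H16ClNO3

Heavy atoms from the SMILES: 13 C, 1 Cl, 1 N, 3 O.
Implicit hydrogens by atom environment:
  4 × C (aromatic): no H
  3 × C: 2 H each → 6
  3 × O: no H
  2 × C: 3 H each → 6
  2 × C (aromatic): 1 H each → 2
  2 × C: no H
  1 × Cl: no H
  1 × N: 2 H
  Total hydrogens = 16.
Molecular formula: C13H16ClNO3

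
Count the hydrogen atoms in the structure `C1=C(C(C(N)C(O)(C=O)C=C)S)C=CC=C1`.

15

Hydrogens are implicit in SMILES; fill each atom to its normal valence:
  5 × C (aromatic): 1 H each → 5
  4 × C: 1 H each → 4
  1 × C: 2 H
  1 × C: no H
  1 × C (aromatic): no H
  1 × N: 2 H
  1 × O: 1 H
  1 × O: no H
  1 × S: 1 H
  Total hydrogens = 15.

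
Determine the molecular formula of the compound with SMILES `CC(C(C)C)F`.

Heavy atoms from the SMILES: 5 C, 1 F.
Implicit hydrogens by atom environment:
  3 × C: 3 H each → 9
  2 × C: 1 H each → 2
  1 × F: no H
  Total hydrogens = 11.
Molecular formula: C5H11F

C5H11F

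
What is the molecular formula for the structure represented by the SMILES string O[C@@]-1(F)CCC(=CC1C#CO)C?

Heavy atoms from the SMILES: 9 C, 1 F, 2 O.
Implicit hydrogens by atom environment:
  4 × C: no H
  2 × C: 2 H each → 4
  2 × C: 1 H each → 2
  2 × O: 1 H each → 2
  1 × C: 3 H
  1 × F: no H
  Total hydrogens = 11.
Molecular formula: C9H11FO2

C9H11FO2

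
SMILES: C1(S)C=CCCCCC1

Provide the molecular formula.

C8H14S

Heavy atoms from the SMILES: 8 C, 1 S.
Implicit hydrogens by atom environment:
  5 × C: 2 H each → 10
  3 × C: 1 H each → 3
  1 × S: 1 H
  Total hydrogens = 14.
Molecular formula: C8H14S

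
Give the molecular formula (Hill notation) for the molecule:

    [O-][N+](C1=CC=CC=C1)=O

Heavy atoms from the SMILES: 6 C, 1 N, 2 O.
Implicit hydrogens by atom environment:
  5 × C (aromatic): 1 H each → 5
  1 × C (aromatic): no H
  1 × N (charge +1): no H
  1 × O: no H
  1 × O (charge -1): no H
  Total hydrogens = 5.
Molecular formula: C6H5NO2

C6H5NO2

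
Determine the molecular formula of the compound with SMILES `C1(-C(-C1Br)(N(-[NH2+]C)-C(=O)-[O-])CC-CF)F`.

C8H13BrF2N2O2

Heavy atoms from the SMILES: 1 Br, 8 C, 2 F, 2 N, 2 O.
Implicit hydrogens by atom environment:
  3 × C: 2 H each → 6
  2 × C: 1 H each → 2
  2 × C: no H
  2 × F: no H
  1 × Br: no H
  1 × C: 3 H
  1 × N (charge +1): 2 H
  1 × N: no H
  1 × O: no H
  1 × O (charge -1): no H
  Total hydrogens = 13.
Molecular formula: C8H13BrF2N2O2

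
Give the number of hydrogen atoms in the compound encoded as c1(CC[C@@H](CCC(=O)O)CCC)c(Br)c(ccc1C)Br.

22

Hydrogens are implicit in SMILES; fill each atom to its normal valence:
  6 × C: 2 H each → 12
  4 × C (aromatic): no H
  2 × Br: no H
  2 × C: 3 H each → 6
  2 × C (aromatic): 1 H each → 2
  1 × C: 1 H
  1 × C: no H
  1 × O: 1 H
  1 × O: no H
  Total hydrogens = 22.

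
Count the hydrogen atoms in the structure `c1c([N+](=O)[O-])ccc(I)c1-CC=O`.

6

Hydrogens are implicit in SMILES; fill each atom to its normal valence:
  3 × C (aromatic): 1 H each → 3
  3 × C (aromatic): no H
  2 × O: no H
  1 × C: 2 H
  1 × C: 1 H
  1 × I: no H
  1 × N (charge +1): no H
  1 × O (charge -1): no H
  Total hydrogens = 6.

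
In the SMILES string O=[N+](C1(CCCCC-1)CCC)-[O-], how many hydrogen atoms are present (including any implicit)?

Hydrogens are implicit in SMILES; fill each atom to its normal valence:
  7 × C: 2 H each → 14
  1 × C: 3 H
  1 × C: no H
  1 × N (charge +1): no H
  1 × O: no H
  1 × O (charge -1): no H
  Total hydrogens = 17.

17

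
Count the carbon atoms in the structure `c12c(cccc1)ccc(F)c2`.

10

The symbol for carbon appears 10 times in the SMILES. Lowercase c denotes aromatic carbon and counts toward C.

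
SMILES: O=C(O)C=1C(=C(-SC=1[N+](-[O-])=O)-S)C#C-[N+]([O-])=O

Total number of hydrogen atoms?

Hydrogens are implicit in SMILES; fill each atom to its normal valence:
  4 × C (aromatic): no H
  3 × C: no H
  3 × O: no H
  2 × N (charge +1): no H
  2 × O (charge -1): no H
  1 × O: 1 H
  1 × S: 1 H
  1 × S (aromatic): no H
  Total hydrogens = 2.

2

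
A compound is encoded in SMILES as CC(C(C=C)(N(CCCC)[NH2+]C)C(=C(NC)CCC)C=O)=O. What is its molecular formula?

C17H32N3O2+

Heavy atoms from the SMILES: 17 C, 3 N, 2 O.
Implicit hydrogens by atom environment:
  6 × C: 2 H each → 12
  5 × C: 3 H each → 15
  4 × C: no H
  2 × C: 1 H each → 2
  2 × O: no H
  1 × N (charge +1): 2 H
  1 × N: 1 H
  1 × N: no H
  Total hydrogens = 32.
Net charge +1.
Molecular formula: C17H32N3O2+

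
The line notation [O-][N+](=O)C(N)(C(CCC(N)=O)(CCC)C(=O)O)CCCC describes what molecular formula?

Heavy atoms from the SMILES: 13 C, 3 N, 5 O.
Implicit hydrogens by atom environment:
  7 × C: 2 H each → 14
  4 × C: no H
  3 × O: no H
  2 × C: 3 H each → 6
  2 × N: 2 H each → 4
  1 × N (charge +1): no H
  1 × O: 1 H
  1 × O (charge -1): no H
  Total hydrogens = 25.
Molecular formula: C13H25N3O5

C13H25N3O5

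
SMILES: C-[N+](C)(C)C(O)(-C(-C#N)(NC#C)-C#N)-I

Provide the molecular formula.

C9H12IN4O+

Heavy atoms from the SMILES: 9 C, 1 I, 4 N, 1 O.
Implicit hydrogens by atom environment:
  5 × C: no H
  3 × C: 3 H each → 9
  2 × N: no H
  1 × C: 1 H
  1 × I: no H
  1 × N: 1 H
  1 × N (charge +1): no H
  1 × O: 1 H
  Total hydrogens = 12.
Net charge +1.
Molecular formula: C9H12IN4O+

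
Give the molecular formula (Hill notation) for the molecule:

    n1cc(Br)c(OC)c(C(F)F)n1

Heavy atoms from the SMILES: 1 Br, 6 C, 2 F, 2 N, 1 O.
Implicit hydrogens by atom environment:
  3 × C (aromatic): no H
  2 × F: no H
  2 × N (aromatic): no H
  1 × Br: no H
  1 × C: 3 H
  1 × C (aromatic): 1 H
  1 × C: 1 H
  1 × O: no H
  Total hydrogens = 5.
Molecular formula: C6H5BrF2N2O

C6H5BrF2N2O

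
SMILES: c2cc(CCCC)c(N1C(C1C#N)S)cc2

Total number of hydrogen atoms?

16

Hydrogens are implicit in SMILES; fill each atom to its normal valence:
  4 × C (aromatic): 1 H each → 4
  3 × C: 2 H each → 6
  2 × C: 1 H each → 2
  2 × C (aromatic): no H
  2 × N: no H
  1 × C: 3 H
  1 × C: no H
  1 × S: 1 H
  Total hydrogens = 16.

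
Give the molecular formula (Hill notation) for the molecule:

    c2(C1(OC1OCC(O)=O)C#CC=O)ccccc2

Heavy atoms from the SMILES: 13 C, 5 O.
Implicit hydrogens by atom environment:
  5 × C (aromatic): 1 H each → 5
  4 × C: no H
  4 × O: no H
  2 × C: 1 H each → 2
  1 × C: 2 H
  1 × C (aromatic): no H
  1 × O: 1 H
  Total hydrogens = 10.
Molecular formula: C13H10O5

C13H10O5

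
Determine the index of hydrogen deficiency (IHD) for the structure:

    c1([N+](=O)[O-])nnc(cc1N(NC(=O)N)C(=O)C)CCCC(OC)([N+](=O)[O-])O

Molecular formula from the SMILES: C12H17N7O8.
DoU = (2C + 2 + N − H − X)/2 = (2·12 + 2 + 7 − 17 − 0)/2 = 16/2 = 8.
(Structurally: 1 ring(s) + 7 π bond(s) = 8.)

8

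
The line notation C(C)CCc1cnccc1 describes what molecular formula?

Heavy atoms from the SMILES: 9 C, 1 N.
Implicit hydrogens by atom environment:
  4 × C (aromatic): 1 H each → 4
  3 × C: 2 H each → 6
  1 × C: 3 H
  1 × C (aromatic): no H
  1 × N (aromatic): no H
  Total hydrogens = 13.
Molecular formula: C9H13N

C9H13N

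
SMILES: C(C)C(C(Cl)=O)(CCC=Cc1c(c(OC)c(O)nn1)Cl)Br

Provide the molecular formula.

C13H15BrCl2N2O3

Heavy atoms from the SMILES: 1 Br, 13 C, 2 Cl, 2 N, 3 O.
Implicit hydrogens by atom environment:
  4 × C (aromatic): no H
  3 × C: 2 H each → 6
  2 × C: 3 H each → 6
  2 × C: 1 H each → 2
  2 × C: no H
  2 × Cl: no H
  2 × N (aromatic): no H
  2 × O: no H
  1 × Br: no H
  1 × O: 1 H
  Total hydrogens = 15.
Molecular formula: C13H15BrCl2N2O3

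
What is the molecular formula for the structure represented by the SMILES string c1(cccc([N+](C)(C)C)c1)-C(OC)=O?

C11H16NO2+

Heavy atoms from the SMILES: 11 C, 1 N, 2 O.
Implicit hydrogens by atom environment:
  4 × C: 3 H each → 12
  4 × C (aromatic): 1 H each → 4
  2 × C (aromatic): no H
  2 × O: no H
  1 × C: no H
  1 × N (charge +1): no H
  Total hydrogens = 16.
Net charge +1.
Molecular formula: C11H16NO2+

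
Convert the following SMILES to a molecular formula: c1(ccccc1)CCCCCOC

C12H18O

Heavy atoms from the SMILES: 12 C, 1 O.
Implicit hydrogens by atom environment:
  5 × C: 2 H each → 10
  5 × C (aromatic): 1 H each → 5
  1 × C: 3 H
  1 × C (aromatic): no H
  1 × O: no H
  Total hydrogens = 18.
Molecular formula: C12H18O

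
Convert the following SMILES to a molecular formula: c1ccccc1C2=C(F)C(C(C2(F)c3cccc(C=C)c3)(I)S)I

Heavy atoms from the SMILES: 19 C, 2 F, 2 I, 1 S.
Implicit hydrogens by atom environment:
  9 × C (aromatic): 1 H each → 9
  4 × C: no H
  3 × C (aromatic): no H
  2 × C: 1 H each → 2
  2 × F: no H
  2 × I: no H
  1 × C: 2 H
  1 × S: 1 H
  Total hydrogens = 14.
Molecular formula: C19H14F2I2S

C19H14F2I2S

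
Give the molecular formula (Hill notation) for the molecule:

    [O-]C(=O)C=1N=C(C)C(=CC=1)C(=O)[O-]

Heavy atoms from the SMILES: 8 C, 1 N, 4 O.
Implicit hydrogens by atom environment:
  3 × C (aromatic): no H
  2 × C (aromatic): 1 H each → 2
  2 × C: no H
  2 × O: no H
  2 × O (charge -1): no H
  1 × C: 3 H
  1 × N (aromatic): no H
  Total hydrogens = 5.
Net charge -2.
Molecular formula: [C8H5NO4]2-

[C8H5NO4]2-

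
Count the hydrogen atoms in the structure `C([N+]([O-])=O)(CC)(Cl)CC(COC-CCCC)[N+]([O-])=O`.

21

Hydrogens are implicit in SMILES; fill each atom to its normal valence:
  7 × C: 2 H each → 14
  3 × O: no H
  2 × C: 3 H each → 6
  2 × N (charge +1): no H
  2 × O (charge -1): no H
  1 × C: 1 H
  1 × C: no H
  1 × Cl: no H
  Total hydrogens = 21.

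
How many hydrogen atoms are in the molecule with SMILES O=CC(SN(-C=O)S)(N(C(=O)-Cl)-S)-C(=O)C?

7

Hydrogens are implicit in SMILES; fill each atom to its normal valence:
  4 × O: no H
  3 × C: no H
  2 × C: 1 H each → 2
  2 × N: no H
  2 × S: 1 H each → 2
  1 × C: 3 H
  1 × Cl: no H
  1 × S: no H
  Total hydrogens = 7.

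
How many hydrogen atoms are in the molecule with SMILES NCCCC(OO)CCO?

Hydrogens are implicit in SMILES; fill each atom to its normal valence:
  5 × C: 2 H each → 10
  2 × O: 1 H each → 2
  1 × C: 1 H
  1 × N: 2 H
  1 × O: no H
  Total hydrogens = 15.

15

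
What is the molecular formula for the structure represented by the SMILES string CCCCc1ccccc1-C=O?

Heavy atoms from the SMILES: 11 C, 1 O.
Implicit hydrogens by atom environment:
  4 × C (aromatic): 1 H each → 4
  3 × C: 2 H each → 6
  2 × C (aromatic): no H
  1 × C: 3 H
  1 × C: 1 H
  1 × O: no H
  Total hydrogens = 14.
Molecular formula: C11H14O

C11H14O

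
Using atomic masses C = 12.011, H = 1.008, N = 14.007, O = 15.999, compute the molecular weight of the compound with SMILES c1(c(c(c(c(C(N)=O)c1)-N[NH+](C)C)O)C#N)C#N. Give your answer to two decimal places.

Molecular formula: C11H12N5O2+.
M = 11×12.011 + 12×1.008 + 5×14.007 + 2×15.999 = 246.25 g/mol.

246.25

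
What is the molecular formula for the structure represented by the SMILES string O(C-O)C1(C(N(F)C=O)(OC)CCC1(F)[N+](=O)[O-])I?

C8H11F2IN2O6

Heavy atoms from the SMILES: 8 C, 2 F, 1 I, 2 N, 6 O.
Implicit hydrogens by atom environment:
  4 × O: no H
  3 × C: 2 H each → 6
  3 × C: no H
  2 × F: no H
  1 × C: 3 H
  1 × C: 1 H
  1 × I: no H
  1 × N: no H
  1 × N (charge +1): no H
  1 × O: 1 H
  1 × O (charge -1): no H
  Total hydrogens = 11.
Molecular formula: C8H11F2IN2O6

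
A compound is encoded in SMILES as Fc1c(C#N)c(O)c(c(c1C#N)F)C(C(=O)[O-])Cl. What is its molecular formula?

Heavy atoms from the SMILES: 10 C, 1 Cl, 2 F, 2 N, 3 O.
Implicit hydrogens by atom environment:
  6 × C (aromatic): no H
  3 × C: no H
  2 × F: no H
  2 × N: no H
  1 × C: 1 H
  1 × Cl: no H
  1 × O: 1 H
  1 × O: no H
  1 × O (charge -1): no H
  Total hydrogens = 2.
Net charge -1.
Molecular formula: C10H2ClF2N2O3-

C10H2ClF2N2O3-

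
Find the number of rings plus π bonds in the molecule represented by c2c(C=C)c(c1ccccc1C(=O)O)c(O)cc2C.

Molecular formula from the SMILES: C16H14O3.
DoU = (2C + 2 + N − H − X)/2 = (2·16 + 2 + 0 − 14 − 0)/2 = 20/2 = 10.
(Structurally: 2 ring(s) + 8 π bond(s) = 10.)

10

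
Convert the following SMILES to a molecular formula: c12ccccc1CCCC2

Heavy atoms from the SMILES: 10 C.
Implicit hydrogens by atom environment:
  4 × C: 2 H each → 8
  4 × C (aromatic): 1 H each → 4
  2 × C (aromatic): no H
  Total hydrogens = 12.
Molecular formula: C10H12

C10H12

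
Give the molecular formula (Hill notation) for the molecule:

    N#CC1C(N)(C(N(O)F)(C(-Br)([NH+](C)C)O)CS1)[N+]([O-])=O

Heavy atoms from the SMILES: 1 Br, 8 C, 1 F, 5 N, 4 O, 1 S.
Implicit hydrogens by atom environment:
  4 × C: no H
  2 × C: 3 H each → 6
  2 × N: no H
  2 × O: 1 H each → 2
  1 × Br: no H
  1 × C: 2 H
  1 × C: 1 H
  1 × F: no H
  1 × N: 2 H
  1 × N (charge +1): 1 H
  1 × N (charge +1): no H
  1 × O: no H
  1 × O (charge -1): no H
  1 × S: no H
  Total hydrogens = 14.
Net charge +1.
Molecular formula: C8H14BrFN5O4S+

C8H14BrFN5O4S+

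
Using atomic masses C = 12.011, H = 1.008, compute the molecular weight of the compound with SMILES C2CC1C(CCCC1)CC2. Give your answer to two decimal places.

Molecular formula: C10H18.
M = 10×12.011 + 18×1.008 = 138.25 g/mol.

138.25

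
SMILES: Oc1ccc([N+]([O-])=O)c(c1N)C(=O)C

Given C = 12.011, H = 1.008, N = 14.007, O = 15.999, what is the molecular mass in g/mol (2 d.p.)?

196.16

Molecular formula: C8H8N2O4.
M = 8×12.011 + 8×1.008 + 2×14.007 + 4×15.999 = 196.16 g/mol.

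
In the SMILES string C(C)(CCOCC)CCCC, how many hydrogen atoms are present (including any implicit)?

22

Hydrogens are implicit in SMILES; fill each atom to its normal valence:
  6 × C: 2 H each → 12
  3 × C: 3 H each → 9
  1 × C: 1 H
  1 × O: no H
  Total hydrogens = 22.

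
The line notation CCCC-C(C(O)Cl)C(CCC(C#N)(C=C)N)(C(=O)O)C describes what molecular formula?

C15H25ClN2O3

Heavy atoms from the SMILES: 15 C, 1 Cl, 2 N, 3 O.
Implicit hydrogens by atom environment:
  6 × C: 2 H each → 12
  4 × C: no H
  3 × C: 1 H each → 3
  2 × C: 3 H each → 6
  2 × O: 1 H each → 2
  1 × Cl: no H
  1 × N: 2 H
  1 × N: no H
  1 × O: no H
  Total hydrogens = 25.
Molecular formula: C15H25ClN2O3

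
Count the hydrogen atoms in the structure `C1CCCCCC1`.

Hydrogens are implicit in SMILES; fill each atom to its normal valence:
  7 × C: 2 H each → 14
  Total hydrogens = 14.

14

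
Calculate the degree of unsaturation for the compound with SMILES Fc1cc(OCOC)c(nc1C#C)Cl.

Molecular formula from the SMILES: C9H7ClFNO2.
DoU = (2C + 2 + N − H − X)/2 = (2·9 + 2 + 1 − 7 − 2)/2 = 12/2 = 6.
(Structurally: 1 ring(s) + 5 π bond(s) = 6.)

6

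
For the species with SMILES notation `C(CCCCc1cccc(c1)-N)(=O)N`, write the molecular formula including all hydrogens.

C11H16N2O

Heavy atoms from the SMILES: 11 C, 2 N, 1 O.
Implicit hydrogens by atom environment:
  4 × C: 2 H each → 8
  4 × C (aromatic): 1 H each → 4
  2 × C (aromatic): no H
  2 × N: 2 H each → 4
  1 × C: no H
  1 × O: no H
  Total hydrogens = 16.
Molecular formula: C11H16N2O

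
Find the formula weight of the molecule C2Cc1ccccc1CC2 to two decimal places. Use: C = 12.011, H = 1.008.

Molecular formula: C10H12.
M = 10×12.011 + 12×1.008 = 132.21 g/mol.

132.21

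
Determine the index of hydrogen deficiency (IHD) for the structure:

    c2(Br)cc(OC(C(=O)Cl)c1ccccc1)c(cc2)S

9

Molecular formula from the SMILES: C14H10BrClO2S.
DoU = (2C + 2 + N − H − X)/2 = (2·14 + 2 + 0 − 10 − 2)/2 = 18/2 = 9.
(Structurally: 2 ring(s) + 7 π bond(s) = 9.)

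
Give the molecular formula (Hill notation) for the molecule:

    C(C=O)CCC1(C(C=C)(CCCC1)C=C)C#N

C15H21NO

Heavy atoms from the SMILES: 15 C, 1 N, 1 O.
Implicit hydrogens by atom environment:
  9 × C: 2 H each → 18
  3 × C: 1 H each → 3
  3 × C: no H
  1 × N: no H
  1 × O: no H
  Total hydrogens = 21.
Molecular formula: C15H21NO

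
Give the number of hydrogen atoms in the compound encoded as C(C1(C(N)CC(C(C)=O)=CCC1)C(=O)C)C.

Hydrogens are implicit in SMILES; fill each atom to its normal valence:
  4 × C: 2 H each → 8
  4 × C: no H
  3 × C: 3 H each → 9
  2 × C: 1 H each → 2
  2 × O: no H
  1 × N: 2 H
  Total hydrogens = 21.

21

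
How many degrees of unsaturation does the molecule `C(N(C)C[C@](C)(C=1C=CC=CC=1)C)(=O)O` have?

Molecular formula from the SMILES: C12H17NO2.
DoU = (2C + 2 + N − H − X)/2 = (2·12 + 2 + 1 − 17 − 0)/2 = 10/2 = 5.
(Structurally: 1 ring(s) + 4 π bond(s) = 5.)

5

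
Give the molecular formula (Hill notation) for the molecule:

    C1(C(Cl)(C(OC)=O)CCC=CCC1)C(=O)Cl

C11H14Cl2O3

Heavy atoms from the SMILES: 11 C, 2 Cl, 3 O.
Implicit hydrogens by atom environment:
  4 × C: 2 H each → 8
  3 × C: 1 H each → 3
  3 × C: no H
  3 × O: no H
  2 × Cl: no H
  1 × C: 3 H
  Total hydrogens = 14.
Molecular formula: C11H14Cl2O3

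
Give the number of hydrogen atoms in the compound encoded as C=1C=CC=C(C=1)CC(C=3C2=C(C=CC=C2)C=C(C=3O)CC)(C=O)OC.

Hydrogens are implicit in SMILES; fill each atom to its normal valence:
  10 × C (aromatic): 1 H each → 10
  6 × C (aromatic): no H
  2 × C: 3 H each → 6
  2 × C: 2 H each → 4
  2 × O: no H
  1 × C: 1 H
  1 × C: no H
  1 × O: 1 H
  Total hydrogens = 22.

22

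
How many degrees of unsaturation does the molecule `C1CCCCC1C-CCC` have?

Molecular formula from the SMILES: C10H20.
DoU = (2C + 2 + N − H − X)/2 = (2·10 + 2 + 0 − 20 − 0)/2 = 2/2 = 1.
(Structurally: 1 ring(s) + 0 π bond(s) = 1.)

1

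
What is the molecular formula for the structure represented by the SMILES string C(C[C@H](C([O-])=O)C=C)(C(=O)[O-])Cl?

[C7H7ClO4]2-

Heavy atoms from the SMILES: 7 C, 1 Cl, 4 O.
Implicit hydrogens by atom environment:
  3 × C: 1 H each → 3
  2 × C: 2 H each → 4
  2 × C: no H
  2 × O: no H
  2 × O (charge -1): no H
  1 × Cl: no H
  Total hydrogens = 7.
Net charge -2.
Molecular formula: [C7H7ClO4]2-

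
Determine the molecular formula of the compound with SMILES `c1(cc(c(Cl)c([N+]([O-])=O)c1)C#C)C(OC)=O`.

C10H6ClNO4

Heavy atoms from the SMILES: 10 C, 1 Cl, 1 N, 4 O.
Implicit hydrogens by atom environment:
  4 × C (aromatic): no H
  3 × O: no H
  2 × C (aromatic): 1 H each → 2
  2 × C: no H
  1 × C: 3 H
  1 × C: 1 H
  1 × Cl: no H
  1 × N (charge +1): no H
  1 × O (charge -1): no H
  Total hydrogens = 6.
Molecular formula: C10H6ClNO4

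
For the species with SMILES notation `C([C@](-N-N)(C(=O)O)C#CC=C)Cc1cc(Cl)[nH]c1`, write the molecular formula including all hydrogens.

C12H14ClN3O2

Heavy atoms from the SMILES: 12 C, 1 Cl, 3 N, 2 O.
Implicit hydrogens by atom environment:
  4 × C: no H
  3 × C: 2 H each → 6
  2 × C (aromatic): 1 H each → 2
  2 × C (aromatic): no H
  1 × C: 1 H
  1 × Cl: no H
  1 × N: 2 H
  1 × N (aromatic): 1 H
  1 × N: 1 H
  1 × O: 1 H
  1 × O: no H
  Total hydrogens = 14.
Molecular formula: C12H14ClN3O2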